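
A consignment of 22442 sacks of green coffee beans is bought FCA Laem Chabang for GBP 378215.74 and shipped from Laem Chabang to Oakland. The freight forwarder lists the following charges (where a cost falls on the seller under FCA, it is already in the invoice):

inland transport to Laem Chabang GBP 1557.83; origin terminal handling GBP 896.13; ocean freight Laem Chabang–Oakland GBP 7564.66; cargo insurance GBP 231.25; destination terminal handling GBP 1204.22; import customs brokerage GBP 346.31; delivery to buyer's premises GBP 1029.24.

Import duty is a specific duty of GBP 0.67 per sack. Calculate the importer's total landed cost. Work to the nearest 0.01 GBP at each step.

FCA: the seller delivers export-cleared goods to the carrier; the buyer bears costs from that point.
Already in the invoice (seller's account under FCA): inland to port — exclude.
CIF value = FCA price + origin terminal + freight + insurance = 378215.74 + 896.13 + 7564.66 + 231.25 = 386907.78
Import duty = 22442 × 0.67 = 15036.14
Buyer bears: origin terminal 896.13 + freight 7564.66 + insurance 231.25 + destination terminal 1204.22 + brokerage 346.31 + delivery 1029.24 + duty 15036.14 = 26307.95
Landed cost = invoice 378215.74 + 26307.95 = 404523.69

Total landed cost: GBP 404523.69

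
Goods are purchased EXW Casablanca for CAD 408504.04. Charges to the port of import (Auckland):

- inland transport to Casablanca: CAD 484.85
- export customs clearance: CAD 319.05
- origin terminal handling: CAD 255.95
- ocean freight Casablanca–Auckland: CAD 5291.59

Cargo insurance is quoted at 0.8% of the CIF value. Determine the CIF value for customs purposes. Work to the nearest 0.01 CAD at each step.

Let C be the CIF value. C = EXW price + pre-shipment costs + freight + 0.8% × C
C − 0.8% × C = 408504.04 + 484.85 + 319.05 + 255.95 + 5291.59
0.992 × C = 414855.48
C = 414855.48 / 0.992 = 418201.09
Insurance premium = 0.8% × 418201.09 = 3345.61

CIF value: CAD 418201.09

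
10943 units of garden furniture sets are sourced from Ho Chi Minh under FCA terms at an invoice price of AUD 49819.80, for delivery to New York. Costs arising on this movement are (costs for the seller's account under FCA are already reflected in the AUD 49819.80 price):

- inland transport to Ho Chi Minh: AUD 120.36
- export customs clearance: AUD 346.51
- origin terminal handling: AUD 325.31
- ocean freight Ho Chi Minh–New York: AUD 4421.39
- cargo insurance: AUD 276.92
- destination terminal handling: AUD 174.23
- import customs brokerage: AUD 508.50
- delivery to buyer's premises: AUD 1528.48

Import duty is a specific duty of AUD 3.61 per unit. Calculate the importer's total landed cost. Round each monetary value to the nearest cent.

FCA: the seller delivers export-cleared goods to the carrier; the buyer bears costs from that point.
Already in the invoice (seller's account under FCA): inland to port, export clearance — exclude.
CIF value = FCA price + origin terminal + freight + insurance = 49819.80 + 325.31 + 4421.39 + 276.92 = 54843.42
Import duty = 10943 × 3.61 = 39504.23
Buyer bears: origin terminal 325.31 + freight 4421.39 + insurance 276.92 + destination terminal 174.23 + brokerage 508.50 + delivery 1528.48 + duty 39504.23 = 46739.06
Landed cost = invoice 49819.80 + 46739.06 = 96558.86

Total landed cost: AUD 96558.86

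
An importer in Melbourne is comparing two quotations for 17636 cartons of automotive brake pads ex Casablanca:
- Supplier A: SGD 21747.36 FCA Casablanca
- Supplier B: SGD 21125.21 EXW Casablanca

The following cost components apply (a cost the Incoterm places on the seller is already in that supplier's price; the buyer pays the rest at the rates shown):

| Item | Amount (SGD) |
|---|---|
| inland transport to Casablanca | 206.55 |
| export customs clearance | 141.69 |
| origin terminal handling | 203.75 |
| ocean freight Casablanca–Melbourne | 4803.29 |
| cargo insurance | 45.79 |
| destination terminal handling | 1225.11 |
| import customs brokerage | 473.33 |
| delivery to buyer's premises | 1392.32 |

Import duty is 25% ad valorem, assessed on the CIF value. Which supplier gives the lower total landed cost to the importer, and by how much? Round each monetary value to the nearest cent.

Supplier A (FCA):
CIF value = FCA price + origin terminal + freight + insurance = 21747.36 + 203.75 + 4803.29 + 45.79 = 26800.19
Import duty = 26800.19 × 25% = 6700.05
Buyer bears (A): 203.75 + 4803.29 + 45.79 + 1225.11 + 473.33 + 1392.32 = 8143.59
Landed cost (A) = invoice 21747.36 + 8143.59 + duty 6700.05 = 36591.00
Supplier B (EXW):
CIF value = EXW price + inland to port + export clearance + origin terminal + freight + insurance = 21125.21 + 206.55 + 141.69 + 203.75 + 4803.29 + 45.79 = 26526.28
Import duty = 26526.28 × 25% = 6631.57
Buyer bears (B): 206.55 + 141.69 + 203.75 + 4803.29 + 45.79 + 1225.11 + 473.33 + 1392.32 = 8491.83
Landed cost (B) = invoice 21125.21 + 8491.83 + duty 6631.57 = 36248.61
Difference = |36591.00 − 36248.61| = 342.39

Supplier B is cheaper by SGD 342.39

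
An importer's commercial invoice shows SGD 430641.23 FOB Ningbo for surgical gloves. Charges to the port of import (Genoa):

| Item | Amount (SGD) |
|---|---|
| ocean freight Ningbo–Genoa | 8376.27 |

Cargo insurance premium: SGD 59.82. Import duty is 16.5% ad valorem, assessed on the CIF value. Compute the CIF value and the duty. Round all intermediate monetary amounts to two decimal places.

CIF = FOB price + freight + insurance
CIF = 430641.23 + 8376.27 + 59.82 = 439077.32
Import duty = 439077.32 × 16.5% = 72447.76

CIF value: SGD 439077.32; import duty: SGD 72447.76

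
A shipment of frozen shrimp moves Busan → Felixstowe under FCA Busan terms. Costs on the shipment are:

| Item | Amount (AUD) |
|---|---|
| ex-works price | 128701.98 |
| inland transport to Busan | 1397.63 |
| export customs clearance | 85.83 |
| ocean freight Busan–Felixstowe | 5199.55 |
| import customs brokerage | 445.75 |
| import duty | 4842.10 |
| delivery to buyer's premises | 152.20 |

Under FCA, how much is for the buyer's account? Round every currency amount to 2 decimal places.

Buyer's account: AUD 10639.60

FCA: the seller delivers export-cleared goods to the carrier; the buyer bears costs from that point.
Seller's account: goods 128701.98 + inland to port 1397.63 + export clearance 85.83 = 130185.44
Buyer's account: freight 5199.55 + brokerage 445.75 + duty 4842.10 + delivery 152.20 = 10639.60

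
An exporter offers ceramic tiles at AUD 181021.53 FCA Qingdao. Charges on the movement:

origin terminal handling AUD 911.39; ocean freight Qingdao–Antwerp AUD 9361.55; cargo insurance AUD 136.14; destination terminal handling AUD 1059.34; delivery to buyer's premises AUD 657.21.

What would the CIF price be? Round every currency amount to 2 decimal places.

CIF price: AUD 191430.61

Not relevant to the conversion: destination terminal, delivery — on the buyer under both terms; not part of either seller's price.
From FCA to CIF, the seller additionally bears: origin terminal, freight, insurance.
CIF price = 181021.53 + 911.39 + 9361.55 + 136.14 = 191430.61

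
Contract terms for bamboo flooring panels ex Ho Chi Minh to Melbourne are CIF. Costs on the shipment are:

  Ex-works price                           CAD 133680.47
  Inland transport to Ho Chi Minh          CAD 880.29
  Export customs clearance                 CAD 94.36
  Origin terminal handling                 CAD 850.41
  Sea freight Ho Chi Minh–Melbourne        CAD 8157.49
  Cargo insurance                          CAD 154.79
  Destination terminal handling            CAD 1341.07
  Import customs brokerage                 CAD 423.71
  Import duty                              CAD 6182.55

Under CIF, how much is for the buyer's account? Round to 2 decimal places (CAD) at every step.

Buyer's account: CAD 7947.33

CIF: the seller pays costs through ocean freight and marine insurance to the destination port.
Seller's account: goods 133680.47 + inland to port 880.29 + export clearance 94.36 + origin terminal 850.41 + freight 8157.49 + insurance 154.79 = 143817.81
Buyer's account: destination terminal 1341.07 + brokerage 423.71 + duty 6182.55 = 7947.33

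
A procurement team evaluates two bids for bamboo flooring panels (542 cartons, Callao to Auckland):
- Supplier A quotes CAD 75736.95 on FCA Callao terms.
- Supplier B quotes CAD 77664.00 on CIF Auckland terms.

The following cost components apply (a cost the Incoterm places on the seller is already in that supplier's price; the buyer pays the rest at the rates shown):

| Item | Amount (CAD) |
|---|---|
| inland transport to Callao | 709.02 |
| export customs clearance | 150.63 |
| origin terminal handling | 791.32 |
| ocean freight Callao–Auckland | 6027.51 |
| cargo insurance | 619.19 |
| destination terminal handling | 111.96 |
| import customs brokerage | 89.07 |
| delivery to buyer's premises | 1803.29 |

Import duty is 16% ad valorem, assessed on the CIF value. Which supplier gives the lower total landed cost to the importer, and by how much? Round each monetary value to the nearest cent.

Supplier A (FCA):
CIF value = FCA price + origin terminal + freight + insurance = 75736.95 + 791.32 + 6027.51 + 619.19 = 83174.97
Import duty = 83174.97 × 16% = 13308.00
Buyer bears (A): 791.32 + 6027.51 + 619.19 + 111.96 + 89.07 + 1803.29 = 9442.34
Landed cost (A) = invoice 75736.95 + 9442.34 + duty 13308.00 = 98487.29
Supplier B (CIF):
The CIF price already equals the CIF value: 77664.00
Import duty = 77664.00 × 16% = 12426.24
Buyer bears (B): 111.96 + 89.07 + 1803.29 = 2004.32
Landed cost (B) = invoice 77664.00 + 2004.32 + duty 12426.24 = 92094.56
Difference = |98487.29 − 92094.56| = 6392.73

Supplier B is cheaper by CAD 6392.73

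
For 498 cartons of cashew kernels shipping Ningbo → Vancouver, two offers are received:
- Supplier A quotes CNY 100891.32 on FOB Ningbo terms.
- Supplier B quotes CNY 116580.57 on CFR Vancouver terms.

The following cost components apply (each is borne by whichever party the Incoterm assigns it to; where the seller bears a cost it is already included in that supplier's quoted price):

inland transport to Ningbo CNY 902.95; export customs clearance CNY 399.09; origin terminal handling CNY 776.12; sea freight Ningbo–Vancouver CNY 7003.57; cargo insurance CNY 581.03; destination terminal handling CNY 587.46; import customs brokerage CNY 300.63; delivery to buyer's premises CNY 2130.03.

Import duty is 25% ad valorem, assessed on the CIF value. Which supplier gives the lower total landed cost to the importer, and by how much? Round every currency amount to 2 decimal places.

Supplier A (FOB):
CIF value = FOB price + freight + insurance = 100891.32 + 7003.57 + 581.03 = 108475.92
Import duty = 108475.92 × 25% = 27118.98
Buyer bears (A): 7003.57 + 581.03 + 587.46 + 300.63 + 2130.03 = 10602.72
Landed cost (A) = invoice 100891.32 + 10602.72 + duty 27118.98 = 138613.02
Supplier B (CFR):
CIF value = CFR price + insurance = 116580.57 + 581.03 = 117161.60
Import duty = 117161.60 × 25% = 29290.40
Buyer bears (B): 581.03 + 587.46 + 300.63 + 2130.03 = 3599.15
Landed cost (B) = invoice 116580.57 + 3599.15 + duty 29290.40 = 149470.12
Difference = |138613.02 − 149470.12| = 10857.10

Supplier A is cheaper by CNY 10857.10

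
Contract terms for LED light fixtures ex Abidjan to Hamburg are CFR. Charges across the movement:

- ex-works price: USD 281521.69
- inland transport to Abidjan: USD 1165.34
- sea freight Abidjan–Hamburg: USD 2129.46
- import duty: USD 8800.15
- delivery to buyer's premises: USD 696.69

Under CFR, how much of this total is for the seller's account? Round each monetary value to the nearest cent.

Seller's account: USD 284816.49

CFR: the seller pays costs through ocean freight to the destination port, but not insurance.
Seller's account: goods 281521.69 + inland to port 1165.34 + freight 2129.46 = 284816.49
Buyer's account: duty 8800.15 + delivery 696.69 = 9496.84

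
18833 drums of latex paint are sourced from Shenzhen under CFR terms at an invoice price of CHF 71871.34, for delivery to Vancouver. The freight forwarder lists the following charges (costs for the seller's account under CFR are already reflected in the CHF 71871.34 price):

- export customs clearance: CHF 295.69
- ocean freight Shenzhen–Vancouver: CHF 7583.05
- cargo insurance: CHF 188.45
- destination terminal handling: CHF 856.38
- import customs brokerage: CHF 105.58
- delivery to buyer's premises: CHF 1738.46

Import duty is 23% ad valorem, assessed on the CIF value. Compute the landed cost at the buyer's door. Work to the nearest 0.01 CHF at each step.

Total landed cost: CHF 91333.96

CFR: the seller pays costs through ocean freight to the destination port, but not insurance.
Already in the invoice (seller's account under CFR): export clearance, freight — exclude.
CIF value = CFR price + insurance = 71871.34 + 188.45 = 72059.79
Import duty = 72059.79 × 23% = 16573.75
Buyer bears: insurance 188.45 + destination terminal 856.38 + brokerage 105.58 + delivery 1738.46 + duty 16573.75 = 19462.62
Landed cost = invoice 71871.34 + 19462.62 = 91333.96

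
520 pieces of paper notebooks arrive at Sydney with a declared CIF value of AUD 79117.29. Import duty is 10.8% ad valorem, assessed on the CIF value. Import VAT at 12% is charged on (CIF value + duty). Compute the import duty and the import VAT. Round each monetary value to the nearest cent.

Import duty = 79117.29 × 10.8% = 8544.67
VAT base = CIF + duty = 79117.29 + 8544.67 = 87661.96
Import VAT = 87661.96 × 12% = 10519.44

Import duty: AUD 8544.67; import VAT: AUD 10519.44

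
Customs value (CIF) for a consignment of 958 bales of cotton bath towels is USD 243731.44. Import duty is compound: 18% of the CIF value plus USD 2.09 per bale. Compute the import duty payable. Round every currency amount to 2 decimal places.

Import duty: USD 45873.88

Ad valorem component: 243731.44 × 18% = 43871.66
Specific component: 958 × 2.09 = 2002.22
Import duty = 43871.66 + 2002.22 = 45873.88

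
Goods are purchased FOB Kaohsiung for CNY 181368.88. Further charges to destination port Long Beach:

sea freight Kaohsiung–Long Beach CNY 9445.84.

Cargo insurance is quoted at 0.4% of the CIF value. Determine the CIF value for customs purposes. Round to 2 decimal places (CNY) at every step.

CIF value: CNY 191581.04

Let C be the CIF value. C = FOB price + freight + 0.4% × C
C − 0.4% × C = 181368.88 + 9445.84
0.996 × C = 190814.72
C = 190814.72 / 0.996 = 191581.04
Insurance premium = 0.4% × 191581.04 = 766.32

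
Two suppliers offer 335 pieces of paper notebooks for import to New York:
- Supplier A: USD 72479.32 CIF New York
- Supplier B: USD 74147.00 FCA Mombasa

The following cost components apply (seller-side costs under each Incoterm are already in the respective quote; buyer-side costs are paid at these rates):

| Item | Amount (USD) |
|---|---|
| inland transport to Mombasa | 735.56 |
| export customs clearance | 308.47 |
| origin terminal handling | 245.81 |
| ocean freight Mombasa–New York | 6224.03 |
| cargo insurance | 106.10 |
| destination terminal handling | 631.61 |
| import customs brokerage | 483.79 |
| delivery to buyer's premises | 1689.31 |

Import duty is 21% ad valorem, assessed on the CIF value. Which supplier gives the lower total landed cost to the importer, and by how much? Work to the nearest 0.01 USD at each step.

Supplier A is cheaper by USD 9974.78

Supplier A (CIF):
The CIF price already equals the CIF value: 72479.32
Import duty = 72479.32 × 21% = 15220.66
Buyer bears (A): 631.61 + 483.79 + 1689.31 = 2804.71
Landed cost (A) = invoice 72479.32 + 2804.71 + duty 15220.66 = 90504.69
Supplier B (FCA):
CIF value = FCA price + origin terminal + freight + insurance = 74147.00 + 245.81 + 6224.03 + 106.10 = 80722.94
Import duty = 80722.94 × 21% = 16951.82
Buyer bears (B): 245.81 + 6224.03 + 106.10 + 631.61 + 483.79 + 1689.31 = 9380.65
Landed cost (B) = invoice 74147.00 + 9380.65 + duty 16951.82 = 100479.47
Difference = |90504.69 − 100479.47| = 9974.78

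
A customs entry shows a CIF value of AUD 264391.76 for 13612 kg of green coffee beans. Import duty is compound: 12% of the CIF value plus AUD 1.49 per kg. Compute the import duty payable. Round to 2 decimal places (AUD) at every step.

Import duty: AUD 52008.89

Ad valorem component: 264391.76 × 12% = 31727.01
Specific component: 13612 × 1.49 = 20281.88
Import duty = 31727.01 + 20281.88 = 52008.89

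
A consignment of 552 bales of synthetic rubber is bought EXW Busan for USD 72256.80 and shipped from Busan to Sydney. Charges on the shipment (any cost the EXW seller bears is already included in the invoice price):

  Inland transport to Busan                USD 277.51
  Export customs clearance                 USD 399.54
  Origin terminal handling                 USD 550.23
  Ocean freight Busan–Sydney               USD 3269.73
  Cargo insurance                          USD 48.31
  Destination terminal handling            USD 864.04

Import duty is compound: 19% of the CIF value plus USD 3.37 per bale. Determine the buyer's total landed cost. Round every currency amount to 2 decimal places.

Total landed cost: USD 94118.80

EXW: the seller makes goods available at their premises; the buyer bears all onward costs.
CIF value = EXW price + inland to port + export clearance + origin terminal + freight + insurance = 72256.80 + 277.51 + 399.54 + 550.23 + 3269.73 + 48.31 = 76802.12
Ad valorem component: 76802.12 × 19% = 14592.40
Specific component: 552 × 3.37 = 1860.24
Import duty = 14592.40 + 1860.24 = 16452.64
Buyer bears: inland to port 277.51 + export clearance 399.54 + origin terminal 550.23 + freight 3269.73 + insurance 48.31 + destination terminal 864.04 + duty 16452.64 = 21862.00
Landed cost = invoice 72256.80 + 21862.00 = 94118.80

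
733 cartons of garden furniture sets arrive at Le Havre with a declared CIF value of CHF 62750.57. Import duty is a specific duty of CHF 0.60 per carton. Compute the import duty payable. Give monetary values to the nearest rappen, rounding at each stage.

Import duty = 733 × 0.60 = 439.80

Import duty: CHF 439.80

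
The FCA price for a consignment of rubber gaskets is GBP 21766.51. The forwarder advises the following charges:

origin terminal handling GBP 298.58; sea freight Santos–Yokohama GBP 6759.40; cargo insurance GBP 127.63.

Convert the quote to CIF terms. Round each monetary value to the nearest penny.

From FCA to CIF, the seller additionally bears: origin terminal, freight, insurance.
CIF price = 21766.51 + 298.58 + 6759.40 + 127.63 = 28952.12

CIF price: GBP 28952.12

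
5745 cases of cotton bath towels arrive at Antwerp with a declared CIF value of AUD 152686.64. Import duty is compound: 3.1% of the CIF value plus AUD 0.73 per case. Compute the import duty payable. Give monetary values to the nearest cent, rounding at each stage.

Ad valorem component: 152686.64 × 3.1% = 4733.29
Specific component: 5745 × 0.73 = 4193.85
Import duty = 4733.29 + 4193.85 = 8927.14

Import duty: AUD 8927.14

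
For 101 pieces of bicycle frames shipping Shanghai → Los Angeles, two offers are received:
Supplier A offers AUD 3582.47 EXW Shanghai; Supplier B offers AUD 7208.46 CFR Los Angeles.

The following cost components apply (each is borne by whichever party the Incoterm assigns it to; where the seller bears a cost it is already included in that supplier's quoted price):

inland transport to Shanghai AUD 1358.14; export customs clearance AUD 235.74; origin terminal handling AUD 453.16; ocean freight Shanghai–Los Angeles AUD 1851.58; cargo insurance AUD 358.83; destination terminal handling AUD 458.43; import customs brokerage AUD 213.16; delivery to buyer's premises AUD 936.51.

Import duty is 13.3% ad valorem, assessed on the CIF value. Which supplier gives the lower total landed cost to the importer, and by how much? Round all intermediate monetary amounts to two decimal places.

Supplier A (EXW):
CIF value = EXW price + inland to port + export clearance + origin terminal + freight + insurance = 3582.47 + 1358.14 + 235.74 + 453.16 + 1851.58 + 358.83 = 7839.92
Import duty = 7839.92 × 13.3% = 1042.71
Buyer bears (A): 1358.14 + 235.74 + 453.16 + 1851.58 + 358.83 + 458.43 + 213.16 + 936.51 = 5865.55
Landed cost (A) = invoice 3582.47 + 5865.55 + duty 1042.71 = 10490.73
Supplier B (CFR):
CIF value = CFR price + insurance = 7208.46 + 358.83 = 7567.29
Import duty = 7567.29 × 13.3% = 1006.45
Buyer bears (B): 358.83 + 458.43 + 213.16 + 936.51 = 1966.93
Landed cost (B) = invoice 7208.46 + 1966.93 + duty 1006.45 = 10181.84
Difference = |10490.73 − 10181.84| = 308.89

Supplier B is cheaper by AUD 308.89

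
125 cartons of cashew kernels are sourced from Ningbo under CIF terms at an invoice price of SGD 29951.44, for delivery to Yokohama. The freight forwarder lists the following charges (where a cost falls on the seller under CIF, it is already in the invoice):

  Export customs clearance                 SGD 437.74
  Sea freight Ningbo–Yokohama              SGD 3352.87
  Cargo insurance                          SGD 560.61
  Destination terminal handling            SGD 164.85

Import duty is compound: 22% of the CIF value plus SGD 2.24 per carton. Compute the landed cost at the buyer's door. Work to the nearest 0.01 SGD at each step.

CIF: the seller pays costs through ocean freight and marine insurance to the destination port.
Already in the invoice (seller's account under CIF): export clearance, freight, insurance — exclude.
The CIF price already equals the CIF value: 29951.44
Ad valorem component: 29951.44 × 22% = 6589.32
Specific component: 125 × 2.24 = 280.00
Import duty = 6589.32 + 280.00 = 6869.32
Buyer bears: destination terminal 164.85 + duty 6869.32 = 7034.17
Landed cost = invoice 29951.44 + 7034.17 = 36985.61

Total landed cost: SGD 36985.61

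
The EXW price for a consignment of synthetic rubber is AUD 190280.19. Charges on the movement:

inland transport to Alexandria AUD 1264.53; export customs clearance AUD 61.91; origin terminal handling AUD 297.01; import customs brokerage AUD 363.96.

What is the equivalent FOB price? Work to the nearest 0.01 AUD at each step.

FOB price: AUD 191903.64

Not relevant to the conversion: brokerage — on the buyer under both terms; not part of either seller's price.
From EXW to FOB, the seller additionally bears: inland to port, export clearance, origin terminal.
FOB price = 190280.19 + 1264.53 + 61.91 + 297.01 = 191903.64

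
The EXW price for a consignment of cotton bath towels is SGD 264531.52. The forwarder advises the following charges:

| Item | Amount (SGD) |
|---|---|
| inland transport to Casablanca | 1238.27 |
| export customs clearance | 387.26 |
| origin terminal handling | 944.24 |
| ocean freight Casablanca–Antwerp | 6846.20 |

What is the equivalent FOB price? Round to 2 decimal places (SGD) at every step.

FOB price: SGD 267101.29

Not relevant to the conversion: freight — on the buyer under both terms; not part of either seller's price.
From EXW to FOB, the seller additionally bears: inland to port, export clearance, origin terminal.
FOB price = 264531.52 + 1238.27 + 387.26 + 944.24 = 267101.29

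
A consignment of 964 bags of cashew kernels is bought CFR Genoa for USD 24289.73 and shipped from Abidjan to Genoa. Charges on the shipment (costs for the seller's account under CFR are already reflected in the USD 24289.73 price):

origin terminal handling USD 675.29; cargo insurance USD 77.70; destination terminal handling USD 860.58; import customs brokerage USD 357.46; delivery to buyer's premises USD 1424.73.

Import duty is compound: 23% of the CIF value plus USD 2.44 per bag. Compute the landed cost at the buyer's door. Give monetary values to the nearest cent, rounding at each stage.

CFR: the seller pays costs through ocean freight to the destination port, but not insurance.
Already in the invoice (seller's account under CFR): origin terminal — exclude.
CIF value = CFR price + insurance = 24289.73 + 77.70 = 24367.43
Ad valorem component: 24367.43 × 23% = 5604.51
Specific component: 964 × 2.44 = 2352.16
Import duty = 5604.51 + 2352.16 = 7956.67
Buyer bears: insurance 77.70 + destination terminal 860.58 + brokerage 357.46 + delivery 1424.73 + duty 7956.67 = 10677.14
Landed cost = invoice 24289.73 + 10677.14 = 34966.87

Total landed cost: USD 34966.87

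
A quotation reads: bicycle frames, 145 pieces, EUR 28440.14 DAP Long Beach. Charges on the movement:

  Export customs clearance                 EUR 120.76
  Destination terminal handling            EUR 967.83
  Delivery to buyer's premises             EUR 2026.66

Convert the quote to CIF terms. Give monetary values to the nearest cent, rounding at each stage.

Not relevant to the conversion: export clearance — on the seller under both DAP and CIF; already in the DAP price and stays in the CIF price.
From DAP to CIF, the seller no longer bears: destination terminal, delivery.
CIF price = 28440.14 − 967.83 − 2026.66 = 25445.65

CIF price: EUR 25445.65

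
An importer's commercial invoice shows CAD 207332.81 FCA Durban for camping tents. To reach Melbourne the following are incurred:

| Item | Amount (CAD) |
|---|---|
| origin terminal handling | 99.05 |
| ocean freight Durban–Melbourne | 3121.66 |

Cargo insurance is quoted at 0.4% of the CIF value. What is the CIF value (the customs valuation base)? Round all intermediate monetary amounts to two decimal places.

Let C be the CIF value. C = FCA price + pre-shipment costs + freight + 0.4% × C
C − 0.4% × C = 207332.81 + 99.05 + 3121.66
0.996 × C = 210553.52
C = 210553.52 / 0.996 = 211399.12
Insurance premium = 0.4% × 211399.12 = 845.60

CIF value: CAD 211399.12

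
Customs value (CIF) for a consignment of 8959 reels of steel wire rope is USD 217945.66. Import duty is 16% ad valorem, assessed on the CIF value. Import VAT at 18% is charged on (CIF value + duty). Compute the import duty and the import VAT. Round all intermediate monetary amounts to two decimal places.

Import duty: USD 34871.31; import VAT: USD 45507.05

Import duty = 217945.66 × 16% = 34871.31
VAT base = CIF + duty = 217945.66 + 34871.31 = 252816.97
Import VAT = 252816.97 × 18% = 45507.05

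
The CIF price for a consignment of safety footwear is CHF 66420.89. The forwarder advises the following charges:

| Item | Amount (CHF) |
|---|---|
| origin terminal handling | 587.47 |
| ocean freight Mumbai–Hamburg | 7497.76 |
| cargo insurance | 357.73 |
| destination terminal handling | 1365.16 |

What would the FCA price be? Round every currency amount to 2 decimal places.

Not relevant to the conversion: destination terminal — on the buyer under both terms; not part of either seller's price.
From CIF to FCA, the seller no longer bears: origin terminal, freight, insurance.
FCA price = 66420.89 − 587.47 − 7497.76 − 357.73 = 57977.93

FCA price: CHF 57977.93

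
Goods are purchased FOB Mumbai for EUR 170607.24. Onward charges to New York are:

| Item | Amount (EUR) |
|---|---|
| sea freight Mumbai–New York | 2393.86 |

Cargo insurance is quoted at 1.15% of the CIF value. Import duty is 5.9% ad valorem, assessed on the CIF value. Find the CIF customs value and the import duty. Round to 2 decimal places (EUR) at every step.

Let C be the CIF value. C = FOB price + freight + 1.15% × C
C − 1.15% × C = 170607.24 + 2393.86
0.9885 × C = 173001.10
C = 173001.10 / 0.9885 = 175013.76
Insurance premium = 1.15% × 175013.76 = 2012.66
Import duty = 175013.76 × 5.9% = 10325.81

CIF value: EUR 175013.76; import duty: EUR 10325.81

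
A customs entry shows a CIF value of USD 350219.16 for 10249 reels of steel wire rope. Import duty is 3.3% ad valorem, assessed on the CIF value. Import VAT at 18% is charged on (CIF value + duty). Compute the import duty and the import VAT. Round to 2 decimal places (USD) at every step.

Import duty: USD 11557.23; import VAT: USD 65119.75

Import duty = 350219.16 × 3.3% = 11557.23
VAT base = CIF + duty = 350219.16 + 11557.23 = 361776.39
Import VAT = 361776.39 × 18% = 65119.75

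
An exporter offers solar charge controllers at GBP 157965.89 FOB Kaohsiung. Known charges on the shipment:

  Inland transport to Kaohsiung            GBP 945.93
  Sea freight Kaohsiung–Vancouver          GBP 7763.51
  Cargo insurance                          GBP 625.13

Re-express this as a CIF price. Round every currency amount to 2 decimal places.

Not relevant to the conversion: inland to port — on the seller under both FOB and CIF; already in the FOB price and stays in the CIF price.
From FOB to CIF, the seller additionally bears: freight, insurance.
CIF price = 157965.89 + 7763.51 + 625.13 = 166354.53

CIF price: GBP 166354.53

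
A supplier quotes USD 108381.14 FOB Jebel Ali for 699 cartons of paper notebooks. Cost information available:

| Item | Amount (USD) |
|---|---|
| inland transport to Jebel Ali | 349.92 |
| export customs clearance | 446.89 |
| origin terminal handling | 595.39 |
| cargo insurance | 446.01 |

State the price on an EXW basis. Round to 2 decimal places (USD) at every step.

Not relevant to the conversion: insurance — on the buyer under both terms; not part of either seller's price.
From FOB to EXW, the seller no longer bears: inland to port, export clearance, origin terminal.
EXW price = 108381.14 − 349.92 − 446.89 − 595.39 = 106988.94

EXW price: USD 106988.94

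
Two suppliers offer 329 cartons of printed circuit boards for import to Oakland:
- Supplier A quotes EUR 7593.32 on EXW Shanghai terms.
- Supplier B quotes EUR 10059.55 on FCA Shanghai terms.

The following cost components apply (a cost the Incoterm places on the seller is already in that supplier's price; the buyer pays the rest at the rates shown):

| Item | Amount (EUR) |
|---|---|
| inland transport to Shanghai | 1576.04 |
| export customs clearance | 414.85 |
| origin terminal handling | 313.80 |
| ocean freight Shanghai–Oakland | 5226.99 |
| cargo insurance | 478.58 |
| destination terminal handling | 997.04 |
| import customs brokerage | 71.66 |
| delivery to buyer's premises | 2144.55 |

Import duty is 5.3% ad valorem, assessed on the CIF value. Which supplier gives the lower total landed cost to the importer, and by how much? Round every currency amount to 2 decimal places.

Supplier A (EXW):
CIF value = EXW price + inland to port + export clearance + origin terminal + freight + insurance = 7593.32 + 1576.04 + 414.85 + 313.80 + 5226.99 + 478.58 = 15603.58
Import duty = 15603.58 × 5.3% = 826.99
Buyer bears (A): 1576.04 + 414.85 + 313.80 + 5226.99 + 478.58 + 997.04 + 71.66 + 2144.55 = 11223.51
Landed cost (A) = invoice 7593.32 + 11223.51 + duty 826.99 = 19643.82
Supplier B (FCA):
CIF value = FCA price + origin terminal + freight + insurance = 10059.55 + 313.80 + 5226.99 + 478.58 = 16078.92
Import duty = 16078.92 × 5.3% = 852.18
Buyer bears (B): 313.80 + 5226.99 + 478.58 + 997.04 + 71.66 + 2144.55 = 9232.62
Landed cost (B) = invoice 10059.55 + 9232.62 + duty 852.18 = 20144.35
Difference = |19643.82 − 20144.35| = 500.53

Supplier A is cheaper by EUR 500.53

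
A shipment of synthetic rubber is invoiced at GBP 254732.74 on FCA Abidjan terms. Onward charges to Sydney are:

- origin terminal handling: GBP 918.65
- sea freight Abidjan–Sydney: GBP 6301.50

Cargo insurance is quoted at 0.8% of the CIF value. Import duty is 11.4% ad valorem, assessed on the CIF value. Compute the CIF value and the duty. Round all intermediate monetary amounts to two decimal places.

Let C be the CIF value. C = FCA price + pre-shipment costs + freight + 0.8% × C
C − 0.8% × C = 254732.74 + 918.65 + 6301.50
0.992 × C = 261952.89
C = 261952.89 / 0.992 = 264065.41
Insurance premium = 0.8% × 264065.41 = 2112.52
Import duty = 264065.41 × 11.4% = 30103.46

CIF value: GBP 264065.41; import duty: GBP 30103.46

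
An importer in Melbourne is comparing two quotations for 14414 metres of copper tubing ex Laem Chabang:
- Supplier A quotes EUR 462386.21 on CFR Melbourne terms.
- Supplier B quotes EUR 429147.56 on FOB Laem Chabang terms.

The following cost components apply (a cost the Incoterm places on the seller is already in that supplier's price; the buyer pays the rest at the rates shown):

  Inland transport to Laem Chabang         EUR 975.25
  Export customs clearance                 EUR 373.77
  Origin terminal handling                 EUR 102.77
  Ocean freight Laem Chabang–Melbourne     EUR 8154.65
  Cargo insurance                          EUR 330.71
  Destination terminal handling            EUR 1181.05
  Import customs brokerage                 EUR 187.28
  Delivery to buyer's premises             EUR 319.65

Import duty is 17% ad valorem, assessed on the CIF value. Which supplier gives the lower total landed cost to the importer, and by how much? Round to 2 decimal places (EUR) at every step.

Supplier A (CFR):
CIF value = CFR price + insurance = 462386.21 + 330.71 = 462716.92
Import duty = 462716.92 × 17% = 78661.88
Buyer bears (A): 330.71 + 1181.05 + 187.28 + 319.65 = 2018.69
Landed cost (A) = invoice 462386.21 + 2018.69 + duty 78661.88 = 543066.78
Supplier B (FOB):
CIF value = FOB price + freight + insurance = 429147.56 + 8154.65 + 330.71 = 437632.92
Import duty = 437632.92 × 17% = 74397.60
Buyer bears (B): 8154.65 + 330.71 + 1181.05 + 187.28 + 319.65 = 10173.34
Landed cost (B) = invoice 429147.56 + 10173.34 + duty 74397.60 = 513718.50
Difference = |543066.78 − 513718.50| = 29348.28

Supplier B is cheaper by EUR 29348.28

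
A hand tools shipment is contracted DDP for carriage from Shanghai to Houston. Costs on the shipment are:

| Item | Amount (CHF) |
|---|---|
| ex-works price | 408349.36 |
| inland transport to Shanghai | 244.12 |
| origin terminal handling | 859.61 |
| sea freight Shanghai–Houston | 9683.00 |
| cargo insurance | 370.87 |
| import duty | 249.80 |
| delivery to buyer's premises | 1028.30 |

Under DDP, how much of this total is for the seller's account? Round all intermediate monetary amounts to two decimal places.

Seller's account: CHF 420785.06

DDP: the seller bears all costs including import duty.
Seller's account: goods 408349.36 + inland to port 244.12 + origin terminal 859.61 + freight 9683.00 + insurance 370.87 + duty 249.80 + delivery 1028.30 = 420785.06
Buyer's account: 0.00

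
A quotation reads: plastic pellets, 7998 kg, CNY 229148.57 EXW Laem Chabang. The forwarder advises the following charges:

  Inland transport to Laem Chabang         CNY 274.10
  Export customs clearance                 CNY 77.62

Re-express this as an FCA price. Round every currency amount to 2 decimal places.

FCA price: CNY 229500.29

From EXW to FCA, the seller additionally bears: inland to port, export clearance.
FCA price = 229148.57 + 274.10 + 77.62 = 229500.29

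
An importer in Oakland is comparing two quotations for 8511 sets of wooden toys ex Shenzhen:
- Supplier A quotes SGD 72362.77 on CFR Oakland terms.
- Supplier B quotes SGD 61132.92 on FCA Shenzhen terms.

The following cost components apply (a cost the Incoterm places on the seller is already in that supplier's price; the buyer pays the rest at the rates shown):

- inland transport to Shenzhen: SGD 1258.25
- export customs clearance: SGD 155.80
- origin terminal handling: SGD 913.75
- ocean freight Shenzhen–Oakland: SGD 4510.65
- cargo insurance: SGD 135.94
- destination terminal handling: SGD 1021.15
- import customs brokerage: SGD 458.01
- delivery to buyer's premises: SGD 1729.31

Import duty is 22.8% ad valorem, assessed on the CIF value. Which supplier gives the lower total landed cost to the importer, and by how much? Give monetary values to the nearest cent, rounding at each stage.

Supplier A (CFR):
CIF value = CFR price + insurance = 72362.77 + 135.94 = 72498.71
Import duty = 72498.71 × 22.8% = 16529.71
Buyer bears (A): 135.94 + 1021.15 + 458.01 + 1729.31 = 3344.41
Landed cost (A) = invoice 72362.77 + 3344.41 + duty 16529.71 = 92236.89
Supplier B (FCA):
CIF value = FCA price + origin terminal + freight + insurance = 61132.92 + 913.75 + 4510.65 + 135.94 = 66693.26
Import duty = 66693.26 × 22.8% = 15206.06
Buyer bears (B): 913.75 + 4510.65 + 135.94 + 1021.15 + 458.01 + 1729.31 = 8768.81
Landed cost (B) = invoice 61132.92 + 8768.81 + duty 15206.06 = 85107.79
Difference = |92236.89 − 85107.79| = 7129.10

Supplier B is cheaper by SGD 7129.10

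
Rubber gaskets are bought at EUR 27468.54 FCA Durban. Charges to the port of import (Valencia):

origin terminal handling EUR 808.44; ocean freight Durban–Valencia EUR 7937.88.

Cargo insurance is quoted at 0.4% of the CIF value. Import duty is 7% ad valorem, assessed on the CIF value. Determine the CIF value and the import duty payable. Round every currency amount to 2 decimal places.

CIF value: EUR 36360.30; import duty: EUR 2545.22

Let C be the CIF value. C = FCA price + pre-shipment costs + freight + 0.4% × C
C − 0.4% × C = 27468.54 + 808.44 + 7937.88
0.996 × C = 36214.86
C = 36214.86 / 0.996 = 36360.30
Insurance premium = 0.4% × 36360.30 = 145.44
Import duty = 36360.30 × 7% = 2545.22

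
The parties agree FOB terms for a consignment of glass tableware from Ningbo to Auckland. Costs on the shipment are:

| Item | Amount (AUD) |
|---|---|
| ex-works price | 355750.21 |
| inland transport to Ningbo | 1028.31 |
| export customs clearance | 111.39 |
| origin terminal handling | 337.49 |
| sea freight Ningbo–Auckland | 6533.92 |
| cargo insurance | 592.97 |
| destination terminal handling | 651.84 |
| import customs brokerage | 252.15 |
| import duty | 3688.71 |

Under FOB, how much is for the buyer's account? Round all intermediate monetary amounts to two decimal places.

Buyer's account: AUD 11719.59

FOB: the seller bears costs until goods are on board at the origin port; the buyer bears freight, insurance and all costs thereafter.
Seller's account: goods 355750.21 + inland to port 1028.31 + export clearance 111.39 + origin terminal 337.49 = 357227.40
Buyer's account: freight 6533.92 + insurance 592.97 + destination terminal 651.84 + brokerage 252.15 + duty 3688.71 = 11719.59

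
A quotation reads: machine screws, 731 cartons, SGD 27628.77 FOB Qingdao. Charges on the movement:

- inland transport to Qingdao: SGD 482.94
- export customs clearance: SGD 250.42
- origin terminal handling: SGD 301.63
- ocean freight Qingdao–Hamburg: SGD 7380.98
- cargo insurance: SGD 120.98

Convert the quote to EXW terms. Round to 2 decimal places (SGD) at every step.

EXW price: SGD 26593.78

Not relevant to the conversion: insurance, freight — on the buyer under both terms; not part of either seller's price.
From FOB to EXW, the seller no longer bears: inland to port, export clearance, origin terminal.
EXW price = 27628.77 − 482.94 − 250.42 − 301.63 = 26593.78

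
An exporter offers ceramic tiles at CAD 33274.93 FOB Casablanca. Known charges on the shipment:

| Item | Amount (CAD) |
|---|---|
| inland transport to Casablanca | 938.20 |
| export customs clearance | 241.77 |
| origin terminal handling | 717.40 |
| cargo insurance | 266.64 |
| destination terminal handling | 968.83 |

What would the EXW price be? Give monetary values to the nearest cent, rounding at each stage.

EXW price: CAD 31377.56

Not relevant to the conversion: insurance, destination terminal — on the buyer under both terms; not part of either seller's price.
From FOB to EXW, the seller no longer bears: inland to port, export clearance, origin terminal.
EXW price = 33274.93 − 938.20 − 241.77 − 717.40 = 31377.56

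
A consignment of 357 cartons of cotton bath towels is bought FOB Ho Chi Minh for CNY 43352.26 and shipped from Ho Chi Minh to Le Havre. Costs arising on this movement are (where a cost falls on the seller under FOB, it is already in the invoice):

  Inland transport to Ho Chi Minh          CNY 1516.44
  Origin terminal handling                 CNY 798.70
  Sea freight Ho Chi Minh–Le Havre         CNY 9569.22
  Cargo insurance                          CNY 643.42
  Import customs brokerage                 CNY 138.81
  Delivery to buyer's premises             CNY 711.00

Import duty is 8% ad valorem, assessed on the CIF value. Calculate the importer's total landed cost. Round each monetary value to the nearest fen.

Total landed cost: CNY 58699.90

FOB: the seller bears costs until goods are on board at the origin port; the buyer bears freight, insurance and all costs thereafter.
Already in the invoice (seller's account under FOB): inland to port, origin terminal — exclude.
CIF value = FOB price + freight + insurance = 43352.26 + 9569.22 + 643.42 = 53564.90
Import duty = 53564.90 × 8% = 4285.19
Buyer bears: freight 9569.22 + insurance 643.42 + brokerage 138.81 + delivery 711.00 + duty 4285.19 = 15347.64
Landed cost = invoice 43352.26 + 15347.64 = 58699.90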